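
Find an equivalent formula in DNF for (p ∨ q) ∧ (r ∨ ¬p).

(p ∧ r) ∨ (q ∧ r) ∨ (q ∧ ¬p)

(p ∨ q) ∧ (r ∨ ¬p)
≡ (p ∧ r) ∨ (p ∧ ¬p) ∨ (q ∧ r) ∨ (q ∧ ¬p)   [distribute ∧ over ∨]
≡ (p ∧ r) ∨ (q ∧ r) ∨ (q ∧ ¬p)   [simplify]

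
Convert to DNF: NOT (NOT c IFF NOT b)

NOT (NOT c IFF NOT b)
≡ NOT ((NOT c IMPLIES NOT b) AND (NOT b IMPLIES NOT c))   (eliminate IFF)
≡ NOT ((NOT NOT c OR NOT b) AND (NOT b IMPLIES NOT c))   (eliminate IMPLIES)
≡ NOT ((NOT NOT c OR NOT b) AND (NOT NOT b OR NOT c))   (eliminate IMPLIES)
≡ NOT (NOT NOT c OR NOT b) OR NOT (NOT NOT b OR NOT c)   (De Morgan)
≡ (NOT NOT NOT c AND NOT NOT b) OR NOT (NOT NOT b OR NOT c)   (De Morgan)
≡ (NOT c AND NOT NOT b) OR NOT (NOT NOT b OR NOT c)   (double negation)
≡ (NOT c AND b) OR NOT (NOT NOT b OR NOT c)   (double negation)
≡ (NOT c AND b) OR (NOT NOT NOT b AND NOT NOT c)   (De Morgan)
≡ (NOT c AND b) OR (NOT b AND NOT NOT c)   (double negation)
≡ (NOT c AND b) OR (NOT b AND c)   (double negation)

(NOT c AND b) OR (NOT b AND c)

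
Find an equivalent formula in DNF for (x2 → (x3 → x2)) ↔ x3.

(x3 ∧ ¬x2) ∨ (x3 ∧ x2)

(x2 → (x3 → x2)) ↔ x3
= ((x2 → (x3 → x2)) → x3) ∧ (x3 → (x2 → (x3 → x2)))   (eliminate ↔)
= (¬(x2 → (x3 → x2)) ∨ x3) ∧ (x3 → (x2 → (x3 → x2)))   (eliminate →)
= (¬(¬x2 ∨ (x3 → x2)) ∨ x3) ∧ (x3 → (x2 → (x3 → x2)))   (eliminate →)
= (¬(¬x2 ∨ ¬x3 ∨ x2) ∨ x3) ∧ (x3 → (x2 → (x3 → x2)))   (eliminate →)
= (¬(¬x2 ∨ ¬x3 ∨ x2) ∨ x3) ∧ (¬x3 ∨ (x2 → (x3 → x2)))   (eliminate →)
= (¬(¬x2 ∨ ¬x3 ∨ x2) ∨ x3) ∧ (¬x3 ∨ ¬x2 ∨ (x3 → x2))   (eliminate →)
= (¬(¬x2 ∨ ¬x3 ∨ x2) ∨ x3) ∧ (¬x3 ∨ ¬x2 ∨ ¬x3 ∨ x2)   (eliminate →)
= ((¬¬x2 ∧ ¬¬x3 ∧ ¬x2) ∨ x3) ∧ (¬x3 ∨ ¬x2 ∨ ¬x3 ∨ x2)   (De Morgan)
= ((x2 ∧ ¬¬x3 ∧ ¬x2) ∨ x3) ∧ (¬x3 ∨ ¬x2 ∨ ¬x3 ∨ x2)   (double negation)
= ((x2 ∧ x3 ∧ ¬x2) ∨ x3) ∧ (¬x3 ∨ ¬x2 ∨ ¬x3 ∨ x2)   (double negation)
= (x2 ∧ x3 ∧ ¬x2 ∧ ¬x3) ∨ (x2 ∧ x3 ∧ ¬x2 ∧ ¬x2) ∨ (x2 ∧ x3 ∧ ¬x2 ∧ ¬x3) ∨ (x2 ∧ x3 ∧ ¬x2 ∧ x2) ∨ (x3 ∧ ¬x3) ∨ (x3 ∧ ¬x2) ∨ (x3 ∧ ¬x3) ∨ (x3 ∧ x2)   (distribute ∧ over ∨)
= (x3 ∧ ¬x2) ∨ (x3 ∧ x2)   (simplify)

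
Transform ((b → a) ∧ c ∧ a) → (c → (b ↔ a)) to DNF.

((b → a) ∧ c ∧ a) → (c → (b ↔ a))
= ¬((b → a) ∧ c ∧ a) ∨ (c → (b ↔ a))   — eliminate →
= ¬((¬b ∨ a) ∧ c ∧ a) ∨ (c → (b ↔ a))   — eliminate →
= ¬((¬b ∨ a) ∧ c ∧ a) ∨ ¬c ∨ (b ↔ a)   — eliminate →
= ¬((¬b ∨ a) ∧ c ∧ a) ∨ ¬c ∨ ((b → a) ∧ (a → b))   — eliminate ↔
= ¬((¬b ∨ a) ∧ c ∧ a) ∨ ¬c ∨ ((¬b ∨ a) ∧ (a → b))   — eliminate →
= ¬((¬b ∨ a) ∧ c ∧ a) ∨ ¬c ∨ ((¬b ∨ a) ∧ (¬a ∨ b))   — eliminate →
= ¬(¬b ∨ a) ∨ ¬c ∨ ¬a ∨ ¬c ∨ ((¬b ∨ a) ∧ (¬a ∨ b))   — De Morgan
= (¬¬b ∧ ¬a) ∨ ¬c ∨ ¬a ∨ ¬c ∨ ((¬b ∨ a) ∧ (¬a ∨ b))   — De Morgan
= (b ∧ ¬a) ∨ ¬c ∨ ¬a ∨ ¬c ∨ ((¬b ∨ a) ∧ (¬a ∨ b))   — double negation
= (b ∧ ¬a) ∨ ¬c ∨ ¬a ∨ ¬c ∨ (¬b ∧ ¬a) ∨ (¬b ∧ b) ∨ (a ∧ ¬a) ∨ (a ∧ b)   — distribute ∧ over ∨
= ¬c ∨ ¬a ∨ (a ∧ b)   — simplify

¬c ∨ ¬a ∨ (a ∧ b)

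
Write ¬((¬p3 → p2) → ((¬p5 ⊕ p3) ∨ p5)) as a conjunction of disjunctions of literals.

¬((¬p3 → p2) → ((¬p5 ⊕ p3) ∨ p5))
= ¬(¬(¬p3 → p2) ∨ (¬p5 ⊕ p3) ∨ p5)   [eliminate →]
= ¬(¬(¬¬p3 ∨ p2) ∨ (¬p5 ⊕ p3) ∨ p5)   [eliminate →]
= ¬(¬(¬¬p3 ∨ p2) ∨ ((¬p5 ∨ p3) ∧ ¬(¬p5 ∧ p3)) ∨ p5)   [expand ⊕]
= ¬¬(¬¬p3 ∨ p2) ∧ ¬((¬p5 ∨ p3) ∧ ¬(¬p5 ∧ p3)) ∧ ¬p5   [De Morgan]
= (¬¬p3 ∨ p2) ∧ ¬((¬p5 ∨ p3) ∧ ¬(¬p5 ∧ p3)) ∧ ¬p5   [double negation]
= (p3 ∨ p2) ∧ ¬((¬p5 ∨ p3) ∧ ¬(¬p5 ∧ p3)) ∧ ¬p5   [double negation]
= (p3 ∨ p2) ∧ (¬(¬p5 ∨ p3) ∨ ¬¬(¬p5 ∧ p3)) ∧ ¬p5   [De Morgan]
= (p3 ∨ p2) ∧ ((¬¬p5 ∧ ¬p3) ∨ ¬¬(¬p5 ∧ p3)) ∧ ¬p5   [De Morgan]
= (p3 ∨ p2) ∧ ((p5 ∧ ¬p3) ∨ ¬¬(¬p5 ∧ p3)) ∧ ¬p5   [double negation]
= (p3 ∨ p2) ∧ ((p5 ∧ ¬p3) ∨ (¬p5 ∧ p3)) ∧ ¬p5   [double negation]
= (p3 ∨ p2) ∧ (p5 ∨ ¬p5) ∧ (p5 ∨ p3) ∧ (¬p3 ∨ ¬p5) ∧ (¬p3 ∨ p3) ∧ ¬p5   [distribute ∨ over ∧]
= (p3 ∨ p2) ∧ (p5 ∨ p3) ∧ ¬p5   [simplify]

(p3 ∨ p2) ∧ (p5 ∨ p3) ∧ ¬p5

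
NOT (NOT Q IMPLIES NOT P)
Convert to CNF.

NOT (NOT Q IMPLIES NOT P)
≡ NOT (NOT NOT Q OR NOT P)   (eliminate IMPLIES)
≡ NOT NOT NOT Q AND NOT NOT P   (De Morgan)
≡ NOT Q AND NOT NOT P   (double negation)
≡ NOT Q AND P   (double negation)

NOT Q AND P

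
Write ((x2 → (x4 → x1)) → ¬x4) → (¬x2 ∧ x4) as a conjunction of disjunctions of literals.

(¬x2 ∨ ¬x4 ∨ x1) ∧ x4

((x2 → (x4 → x1)) → ¬x4) → (¬x2 ∧ x4)
≡ ¬((x2 → (x4 → x1)) → ¬x4) ∨ (¬x2 ∧ x4)
≡ ¬(¬(x2 → (x4 → x1)) ∨ ¬x4) ∨ (¬x2 ∧ x4)
≡ ¬(¬(¬x2 ∨ (x4 → x1)) ∨ ¬x4) ∨ (¬x2 ∧ x4)
≡ ¬(¬(¬x2 ∨ ¬x4 ∨ x1) ∨ ¬x4) ∨ (¬x2 ∧ x4)
≡ (¬¬(¬x2 ∨ ¬x4 ∨ x1) ∧ ¬¬x4) ∨ (¬x2 ∧ x4)
≡ ((¬x2 ∨ ¬x4 ∨ x1) ∧ ¬¬x4) ∨ (¬x2 ∧ x4)
≡ ((¬x2 ∨ ¬x4 ∨ x1) ∧ x4) ∨ (¬x2 ∧ x4)
≡ (¬x2 ∨ ¬x4 ∨ x1 ∨ ¬x2) ∧ (¬x2 ∨ ¬x4 ∨ x1 ∨ x4) ∧ (x4 ∨ ¬x2) ∧ (x4 ∨ x4)
≡ (¬x2 ∨ ¬x4 ∨ x1) ∧ x4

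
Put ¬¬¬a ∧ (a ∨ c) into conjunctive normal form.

¬a ∧ (a ∨ c)

¬¬¬a ∧ (a ∨ c)
≡ ¬a ∧ (a ∨ c)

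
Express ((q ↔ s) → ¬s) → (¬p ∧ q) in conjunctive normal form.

((q ↔ s) → ¬s) → (¬p ∧ q)
≡ ¬((q ↔ s) → ¬s) ∨ (¬p ∧ q)   — eliminate →
≡ ¬(¬(q ↔ s) ∨ ¬s) ∨ (¬p ∧ q)   — eliminate →
≡ ¬(¬((q → s) ∧ (s → q)) ∨ ¬s) ∨ (¬p ∧ q)   — eliminate ↔
≡ ¬(¬((¬q ∨ s) ∧ (s → q)) ∨ ¬s) ∨ (¬p ∧ q)   — eliminate →
≡ ¬(¬((¬q ∨ s) ∧ (¬s ∨ q)) ∨ ¬s) ∨ (¬p ∧ q)   — eliminate →
≡ (¬¬((¬q ∨ s) ∧ (¬s ∨ q)) ∧ ¬¬s) ∨ (¬p ∧ q)   — De Morgan
≡ ((¬q ∨ s) ∧ (¬s ∨ q) ∧ ¬¬s) ∨ (¬p ∧ q)   — double negation
≡ ((¬q ∨ s) ∧ (¬s ∨ q) ∧ s) ∨ (¬p ∧ q)   — double negation
≡ (¬q ∨ s ∨ ¬p) ∧ (¬q ∨ s ∨ q) ∧ (¬s ∨ q ∨ ¬p) ∧ (¬s ∨ q ∨ q) ∧ (s ∨ ¬p) ∧ (s ∨ q)   — distribute ∨ over ∧
≡ (¬s ∨ q) ∧ (s ∨ ¬p) ∧ (s ∨ q)   — simplify

(¬s ∨ q) ∧ (s ∨ ¬p) ∧ (s ∨ q)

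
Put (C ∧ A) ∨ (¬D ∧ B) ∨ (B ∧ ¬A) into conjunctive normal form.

(C ∧ A) ∨ (¬D ∧ B) ∨ (B ∧ ¬A)
= (C ∨ ¬D ∨ B) ∧ (C ∨ ¬D ∨ ¬A) ∧ (C ∨ B ∨ B) ∧ (C ∨ B ∨ ¬A) ∧ (A ∨ ¬D ∨ B) ∧ (A ∨ ¬D ∨ ¬A) ∧ (A ∨ B ∨ B) ∧ (A ∨ B ∨ ¬A)   [distribute ∨ over ∧]
= (C ∨ ¬D ∨ ¬A) ∧ (C ∨ B) ∧ (A ∨ B)   [simplify]

(C ∨ ¬D ∨ ¬A) ∧ (C ∨ B) ∧ (A ∨ B)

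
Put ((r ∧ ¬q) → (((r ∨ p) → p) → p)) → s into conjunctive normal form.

(r ∨ s) ∧ (¬q ∨ s) ∧ (¬r ∨ p ∨ s) ∧ (¬p ∨ s)

((r ∧ ¬q) → (((r ∨ p) → p) → p)) → s
≡ ¬((r ∧ ¬q) → (((r ∨ p) → p) → p)) ∨ s   [eliminate →]
≡ ¬(¬(r ∧ ¬q) ∨ (((r ∨ p) → p) → p)) ∨ s   [eliminate →]
≡ ¬(¬(r ∧ ¬q) ∨ ¬((r ∨ p) → p) ∨ p) ∨ s   [eliminate →]
≡ ¬(¬(r ∧ ¬q) ∨ ¬(¬(r ∨ p) ∨ p) ∨ p) ∨ s   [eliminate →]
≡ (¬¬(r ∧ ¬q) ∧ ¬¬(¬(r ∨ p) ∨ p) ∧ ¬p) ∨ s   [De Morgan]
≡ (r ∧ ¬q ∧ ¬¬(¬(r ∨ p) ∨ p) ∧ ¬p) ∨ s   [double negation]
≡ (r ∧ ¬q ∧ (¬(r ∨ p) ∨ p) ∧ ¬p) ∨ s   [double negation]
≡ (r ∧ ¬q ∧ ((¬r ∧ ¬p) ∨ p) ∧ ¬p) ∨ s   [De Morgan]
≡ (r ∨ s) ∧ (¬q ∨ s) ∧ (¬r ∨ p ∨ s) ∧ (¬p ∨ p ∨ s) ∧ (¬p ∨ s)   [distribute ∨ over ∧]
≡ (r ∨ s) ∧ (¬q ∨ s) ∧ (¬r ∨ p ∨ s) ∧ (¬p ∨ s)   [simplify]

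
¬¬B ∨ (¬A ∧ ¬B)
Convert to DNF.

B ∨ (¬A ∧ ¬B)

¬¬B ∨ (¬A ∧ ¬B)
≡ B ∨ (¬A ∧ ¬B)   [double negation]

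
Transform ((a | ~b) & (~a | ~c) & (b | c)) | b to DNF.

((a | ~b) & (~a | ~c) & (b | c)) | b
= (a & ~a & b) | (a & ~a & c) | (a & ~c & b) | (a & ~c & c) | (~b & ~a & b) | (~b & ~a & c) | (~b & ~c & b) | (~b & ~c & c) | b   [distribute & over |]
= (~b & ~a & c) | b   [simplify]

(~b & ~a & c) | b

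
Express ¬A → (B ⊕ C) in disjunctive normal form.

¬A → (B ⊕ C)
≡ ¬¬A ∨ (B ⊕ C)
≡ ¬¬A ∨ (B ∧ ¬C) ∨ (¬B ∧ C)
≡ A ∨ (B ∧ ¬C) ∨ (¬B ∧ C)

A ∨ (B ∧ ¬C) ∨ (¬B ∧ C)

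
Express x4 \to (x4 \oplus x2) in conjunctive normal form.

\lnot x4 \lor \lnot x2

x4 \to (x4 \oplus x2)
≡ \lnot x4 \lor (x4 \oplus x2)   — eliminate \to
≡ \lnot x4 \lor ((x4 \lor x2) \land \lnot (x4 \land x2))   — expand \oplus
≡ \lnot x4 \lor ((x4 \lor x2) \land (\lnot x4 \lor \lnot x2))   — De Morgan
≡ (\lnot x4 \lor x4 \lor x2) \land (\lnot x4 \lor \lnot x4 \lor \lnot x2)   — distribute \lor over \land
≡ \lnot x4 \lor \lnot x2   — simplify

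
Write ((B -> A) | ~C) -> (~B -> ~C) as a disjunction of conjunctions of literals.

B | ~C

((B -> A) | ~C) -> (~B -> ~C)
≡ ~((B -> A) | ~C) | (~B -> ~C)   [eliminate ->]
≡ ~(~B | A | ~C) | (~B -> ~C)   [eliminate ->]
≡ ~(~B | A | ~C) | ~~B | ~C   [eliminate ->]
≡ (~~B & ~A & ~~C) | ~~B | ~C   [De Morgan]
≡ (B & ~A & ~~C) | ~~B | ~C   [double negation]
≡ (B & ~A & C) | ~~B | ~C   [double negation]
≡ (B & ~A & C) | B | ~C   [double negation]
≡ B | ~C   [simplify]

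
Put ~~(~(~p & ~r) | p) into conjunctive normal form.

p | r

~~(~(~p & ~r) | p)
≡ ~(~p & ~r) | p
≡ ~~p | ~~r | p
≡ p | ~~r | p
≡ p | r | p
≡ p | r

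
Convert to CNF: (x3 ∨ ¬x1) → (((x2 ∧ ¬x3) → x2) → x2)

(x3 ∨ ¬x1) → (((x2 ∧ ¬x3) → x2) → x2)
≡ ¬(x3 ∨ ¬x1) ∨ (((x2 ∧ ¬x3) → x2) → x2)   — eliminate →
≡ ¬(x3 ∨ ¬x1) ∨ ¬((x2 ∧ ¬x3) → x2) ∨ x2   — eliminate →
≡ ¬(x3 ∨ ¬x1) ∨ ¬(¬(x2 ∧ ¬x3) ∨ x2) ∨ x2   — eliminate →
≡ (¬x3 ∧ ¬¬x1) ∨ ¬(¬(x2 ∧ ¬x3) ∨ x2) ∨ x2   — De Morgan
≡ (¬x3 ∧ x1) ∨ ¬(¬(x2 ∧ ¬x3) ∨ x2) ∨ x2   — double negation
≡ (¬x3 ∧ x1) ∨ (¬¬(x2 ∧ ¬x3) ∧ ¬x2) ∨ x2   — De Morgan
≡ (¬x3 ∧ x1) ∨ (x2 ∧ ¬x3 ∧ ¬x2) ∨ x2   — double negation
≡ (¬x3 ∨ x2 ∨ x2) ∧ (¬x3 ∨ ¬x3 ∨ x2) ∧ (¬x3 ∨ ¬x2 ∨ x2) ∧ (x1 ∨ x2 ∨ x2) ∧ (x1 ∨ ¬x3 ∨ x2) ∧ (x1 ∨ ¬x2 ∨ x2)   — distribute ∨ over ∧
≡ (¬x3 ∨ x2) ∧ (x1 ∨ x2)   — simplify

(¬x3 ∨ x2) ∧ (x1 ∨ x2)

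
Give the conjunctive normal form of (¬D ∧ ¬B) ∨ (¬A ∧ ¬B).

(¬D ∨ ¬A) ∧ ¬B

(¬D ∧ ¬B) ∨ (¬A ∧ ¬B)
≡ (¬D ∨ ¬A) ∧ (¬D ∨ ¬B) ∧ (¬B ∨ ¬A) ∧ (¬B ∨ ¬B)   (distribute ∨ over ∧)
≡ (¬D ∨ ¬A) ∧ ¬B   (simplify)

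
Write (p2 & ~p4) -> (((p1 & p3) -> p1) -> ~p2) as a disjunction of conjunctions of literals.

(p2 & ~p4) -> (((p1 & p3) -> p1) -> ~p2)
⇔ ~(p2 & ~p4) | (((p1 & p3) -> p1) -> ~p2)   — eliminate ->
⇔ ~(p2 & ~p4) | ~((p1 & p3) -> p1) | ~p2   — eliminate ->
⇔ ~(p2 & ~p4) | ~(~(p1 & p3) | p1) | ~p2   — eliminate ->
⇔ ~p2 | ~~p4 | ~(~(p1 & p3) | p1) | ~p2   — De Morgan
⇔ ~p2 | p4 | ~(~(p1 & p3) | p1) | ~p2   — double negation
⇔ ~p2 | p4 | (~~(p1 & p3) & ~p1) | ~p2   — De Morgan
⇔ ~p2 | p4 | (p1 & p3 & ~p1) | ~p2   — double negation
⇔ ~p2 | p4   — simplify

~p2 | p4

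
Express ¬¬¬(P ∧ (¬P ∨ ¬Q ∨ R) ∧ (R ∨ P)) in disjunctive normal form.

¬P ∨ (P ∧ Q ∧ ¬R)

¬¬¬(P ∧ (¬P ∨ ¬Q ∨ R) ∧ (R ∨ P))
= ¬(P ∧ (¬P ∨ ¬Q ∨ R) ∧ (R ∨ P))   [double negation]
= ¬P ∨ ¬(¬P ∨ ¬Q ∨ R) ∨ ¬(R ∨ P)   [De Morgan]
= ¬P ∨ (¬¬P ∧ ¬¬Q ∧ ¬R) ∨ ¬(R ∨ P)   [De Morgan]
= ¬P ∨ (P ∧ ¬¬Q ∧ ¬R) ∨ ¬(R ∨ P)   [double negation]
= ¬P ∨ (P ∧ Q ∧ ¬R) ∨ ¬(R ∨ P)   [double negation]
= ¬P ∨ (P ∧ Q ∧ ¬R) ∨ (¬R ∧ ¬P)   [De Morgan]
= ¬P ∨ (P ∧ Q ∧ ¬R)   [simplify]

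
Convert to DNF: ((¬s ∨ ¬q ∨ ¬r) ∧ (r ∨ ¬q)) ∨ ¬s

¬q ∨ ¬s

((¬s ∨ ¬q ∨ ¬r) ∧ (r ∨ ¬q)) ∨ ¬s
⇔ (¬s ∧ r) ∨ (¬s ∧ ¬q) ∨ (¬q ∧ r) ∨ (¬q ∧ ¬q) ∨ (¬r ∧ r) ∨ (¬r ∧ ¬q) ∨ ¬s
⇔ ¬q ∨ ¬s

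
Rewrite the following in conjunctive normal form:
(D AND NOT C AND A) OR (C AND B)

(D AND NOT C AND A) OR (C AND B)
⇔ (D OR C) AND (D OR B) AND (NOT C OR C) AND (NOT C OR B) AND (A OR C) AND (A OR B)   (distribute OR over AND)
⇔ (D OR C) AND (D OR B) AND (NOT C OR B) AND (A OR C) AND (A OR B)   (simplify)

(D OR C) AND (D OR B) AND (NOT C OR B) AND (A OR C) AND (A OR B)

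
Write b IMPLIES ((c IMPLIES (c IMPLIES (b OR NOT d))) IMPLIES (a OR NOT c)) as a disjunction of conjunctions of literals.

b IMPLIES ((c IMPLIES (c IMPLIES (b OR NOT d))) IMPLIES (a OR NOT c))
= NOT b OR ((c IMPLIES (c IMPLIES (b OR NOT d))) IMPLIES (a OR NOT c))   [eliminate IMPLIES]
= NOT b OR NOT (c IMPLIES (c IMPLIES (b OR NOT d))) OR a OR NOT c   [eliminate IMPLIES]
= NOT b OR NOT (NOT c OR (c IMPLIES (b OR NOT d))) OR a OR NOT c   [eliminate IMPLIES]
= NOT b OR NOT (NOT c OR NOT c OR b OR NOT d) OR a OR NOT c   [eliminate IMPLIES]
= NOT b OR (NOT NOT c AND NOT NOT c AND NOT b AND NOT NOT d) OR a OR NOT c   [De Morgan]
= NOT b OR (c AND NOT NOT c AND NOT b AND NOT NOT d) OR a OR NOT c   [double negation]
= NOT b OR (c AND c AND NOT b AND NOT NOT d) OR a OR NOT c   [double negation]
= NOT b OR (c AND c AND NOT b AND d) OR a OR NOT c   [double negation]
= NOT b OR a OR NOT c   [simplify]

NOT b OR a OR NOT c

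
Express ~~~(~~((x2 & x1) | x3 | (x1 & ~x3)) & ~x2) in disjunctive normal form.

~~~(~~((x2 & x1) | x3 | (x1 & ~x3)) & ~x2)
⇔ ~(~~((x2 & x1) | x3 | (x1 & ~x3)) & ~x2)   — double negation
⇔ ~~~((x2 & x1) | x3 | (x1 & ~x3)) | ~~x2   — De Morgan
⇔ ~((x2 & x1) | x3 | (x1 & ~x3)) | ~~x2   — double negation
⇔ (~(x2 & x1) & ~x3 & ~(x1 & ~x3)) | ~~x2   — De Morgan
⇔ ((~x2 | ~x1) & ~x3 & ~(x1 & ~x3)) | ~~x2   — De Morgan
⇔ ((~x2 | ~x1) & ~x3 & (~x1 | ~~x3)) | ~~x2   — De Morgan
⇔ ((~x2 | ~x1) & ~x3 & (~x1 | x3)) | ~~x2   — double negation
⇔ ((~x2 | ~x1) & ~x3 & (~x1 | x3)) | x2   — double negation
⇔ (~x2 & ~x3 & ~x1) | (~x2 & ~x3 & x3) | (~x1 & ~x3 & ~x1) | (~x1 & ~x3 & x3) | x2   — distribute & over |
⇔ (~x1 & ~x3) | x2   — simplify

(~x1 & ~x3) | x2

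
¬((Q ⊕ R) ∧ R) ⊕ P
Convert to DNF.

(R ∧ Q ∧ ¬P) ∨ (¬R ∧ ¬P) ∨ (¬Q ∧ R ∧ P)

¬((Q ⊕ R) ∧ R) ⊕ P
≡ (¬((Q ⊕ R) ∧ R) ∧ ¬P) ∨ (¬¬((Q ⊕ R) ∧ R) ∧ P)   — expand ⊕
≡ (¬(((Q ∧ ¬R) ∨ (¬Q ∧ R)) ∧ R) ∧ ¬P) ∨ (¬¬((Q ⊕ R) ∧ R) ∧ P)   — expand ⊕
≡ (¬(((Q ∧ ¬R) ∨ (¬Q ∧ R)) ∧ R) ∧ ¬P) ∨ (¬¬(((Q ∧ ¬R) ∨ (¬Q ∧ R)) ∧ R) ∧ P)   — expand ⊕
≡ ((¬((Q ∧ ¬R) ∨ (¬Q ∧ R)) ∨ ¬R) ∧ ¬P) ∨ (¬¬(((Q ∧ ¬R) ∨ (¬Q ∧ R)) ∧ R) ∧ P)   — De Morgan
≡ (((¬(Q ∧ ¬R) ∧ ¬(¬Q ∧ R)) ∨ ¬R) ∧ ¬P) ∨ (¬¬(((Q ∧ ¬R) ∨ (¬Q ∧ R)) ∧ R) ∧ P)   — De Morgan
≡ ((((¬Q ∨ ¬¬R) ∧ ¬(¬Q ∧ R)) ∨ ¬R) ∧ ¬P) ∨ (¬¬(((Q ∧ ¬R) ∨ (¬Q ∧ R)) ∧ R) ∧ P)   — De Morgan
≡ ((((¬Q ∨ R) ∧ ¬(¬Q ∧ R)) ∨ ¬R) ∧ ¬P) ∨ (¬¬(((Q ∧ ¬R) ∨ (¬Q ∧ R)) ∧ R) ∧ P)   — double negation
≡ ((((¬Q ∨ R) ∧ (¬¬Q ∨ ¬R)) ∨ ¬R) ∧ ¬P) ∨ (¬¬(((Q ∧ ¬R) ∨ (¬Q ∧ R)) ∧ R) ∧ P)   — De Morgan
≡ ((((¬Q ∨ R) ∧ (Q ∨ ¬R)) ∨ ¬R) ∧ ¬P) ∨ (¬¬(((Q ∧ ¬R) ∨ (¬Q ∧ R)) ∧ R) ∧ P)   — double negation
≡ ((((¬Q ∨ R) ∧ (Q ∨ ¬R)) ∨ ¬R) ∧ ¬P) ∨ (((Q ∧ ¬R) ∨ (¬Q ∧ R)) ∧ R ∧ P)   — double negation
≡ (¬Q ∧ Q ∧ ¬P) ∨ (¬Q ∧ ¬R ∧ ¬P) ∨ (R ∧ Q ∧ ¬P) ∨ (R ∧ ¬R ∧ ¬P) ∨ (¬R ∧ ¬P) ∨ (Q ∧ ¬R ∧ R ∧ P) ∨ (¬Q ∧ R ∧ R ∧ P)   — distribute ∧ over ∨
≡ (R ∧ Q ∧ ¬P) ∨ (¬R ∧ ¬P) ∨ (¬Q ∧ R ∧ P)   — simplify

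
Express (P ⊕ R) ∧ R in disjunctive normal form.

(P ⊕ R) ∧ R
⇔ (P ∧ ¬R ∨ ¬P ∧ R) ∧ R   [expand ⊕]
⇔ P ∧ ¬R ∧ R ∨ ¬P ∧ R ∧ R   [distribute ∧ over ∨]
⇔ ¬P ∧ R   [simplify]

¬P ∧ R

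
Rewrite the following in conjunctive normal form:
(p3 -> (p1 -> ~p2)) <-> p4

(p3 | p4) & (p1 | p4) & (p2 | p4) & (~p4 | ~p3 | ~p1 | ~p2)

(p3 -> (p1 -> ~p2)) <-> p4
≡ ((p3 -> (p1 -> ~p2)) -> p4) & (p4 -> (p3 -> (p1 -> ~p2)))   [eliminate <->]
≡ (~(p3 -> (p1 -> ~p2)) | p4) & (p4 -> (p3 -> (p1 -> ~p2)))   [eliminate ->]
≡ (~(~p3 | (p1 -> ~p2)) | p4) & (p4 -> (p3 -> (p1 -> ~p2)))   [eliminate ->]
≡ (~(~p3 | ~p1 | ~p2) | p4) & (p4 -> (p3 -> (p1 -> ~p2)))   [eliminate ->]
≡ (~(~p3 | ~p1 | ~p2) | p4) & (~p4 | (p3 -> (p1 -> ~p2)))   [eliminate ->]
≡ (~(~p3 | ~p1 | ~p2) | p4) & (~p4 | ~p3 | (p1 -> ~p2))   [eliminate ->]
≡ (~(~p3 | ~p1 | ~p2) | p4) & (~p4 | ~p3 | ~p1 | ~p2)   [eliminate ->]
≡ ((~~p3 & ~~p1 & ~~p2) | p4) & (~p4 | ~p3 | ~p1 | ~p2)   [De Morgan]
≡ ((p3 & ~~p1 & ~~p2) | p4) & (~p4 | ~p3 | ~p1 | ~p2)   [double negation]
≡ ((p3 & p1 & ~~p2) | p4) & (~p4 | ~p3 | ~p1 | ~p2)   [double negation]
≡ ((p3 & p1 & p2) | p4) & (~p4 | ~p3 | ~p1 | ~p2)   [double negation]
≡ (p3 | p4) & (p1 | p4) & (p2 | p4) & (~p4 | ~p3 | ~p1 | ~p2)   [distribute | over &]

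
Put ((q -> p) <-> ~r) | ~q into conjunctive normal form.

(~p | ~r | ~q) & (r | ~q | p)

((q -> p) <-> ~r) | ~q
= (((q -> p) -> ~r) & (~r -> (q -> p))) | ~q   — eliminate <->
= ((~(q -> p) | ~r) & (~r -> (q -> p))) | ~q   — eliminate ->
= ((~(~q | p) | ~r) & (~r -> (q -> p))) | ~q   — eliminate ->
= ((~(~q | p) | ~r) & (~~r | (q -> p))) | ~q   — eliminate ->
= ((~(~q | p) | ~r) & (~~r | ~q | p)) | ~q   — eliminate ->
= (((~~q & ~p) | ~r) & (~~r | ~q | p)) | ~q   — De Morgan
= (((q & ~p) | ~r) & (~~r | ~q | p)) | ~q   — double negation
= (((q & ~p) | ~r) & (r | ~q | p)) | ~q   — double negation
= (q | ~r | ~q) & (~p | ~r | ~q) & (r | ~q | p | ~q)   — distribute | over &
= (~p | ~r | ~q) & (r | ~q | p)   — simplify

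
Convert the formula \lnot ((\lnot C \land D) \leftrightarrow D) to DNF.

\lnot ((\lnot C \land D) \leftrightarrow D)
= \lnot (((\lnot C \land D) \to D) \land (D \to (\lnot C \land D)))   (eliminate \leftrightarrow)
= \lnot ((\lnot (\lnot C \land D) \lor D) \land (D \to (\lnot C \land D)))   (eliminate \to)
= \lnot ((\lnot (\lnot C \land D) \lor D) \land (\lnot D \lor (\lnot C \land D)))   (eliminate \to)
= \lnot (\lnot (\lnot C \land D) \lor D) \lor \lnot (\lnot D \lor (\lnot C \land D))   (De Morgan)
= (\lnot \lnot (\lnot C \land D) \land \lnot D) \lor \lnot (\lnot D \lor (\lnot C \land D))   (De Morgan)
= (\lnot C \land D \land \lnot D) \lor \lnot (\lnot D \lor (\lnot C \land D))   (double negation)
= (\lnot C \land D \land \lnot D) \lor (\lnot \lnot D \land \lnot (\lnot C \land D))   (De Morgan)
= (\lnot C \land D \land \lnot D) \lor (D \land \lnot (\lnot C \land D))   (double negation)
= (\lnot C \land D \land \lnot D) \lor (D \land (\lnot \lnot C \lor \lnot D))   (De Morgan)
= (\lnot C \land D \land \lnot D) \lor (D \land (C \lor \lnot D))   (double negation)
= (\lnot C \land D \land \lnot D) \lor (D \land C) \lor (D \land \lnot D)   (distribute \land over \lor)
= D \land C   (simplify)

D \land C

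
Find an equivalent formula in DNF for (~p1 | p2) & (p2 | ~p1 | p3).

(~p1 | p2) & (p2 | ~p1 | p3)
≡ (~p1 & p2) | (~p1 & ~p1) | (~p1 & p3) | (p2 & p2) | (p2 & ~p1) | (p2 & p3)   [distribute & over |]
≡ ~p1 | p2   [simplify]

~p1 | p2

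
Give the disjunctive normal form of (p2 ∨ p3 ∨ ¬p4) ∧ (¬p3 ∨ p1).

(p2 ∧ ¬p3) ∨ (p2 ∧ p1) ∨ (p3 ∧ p1) ∨ (¬p4 ∧ ¬p3) ∨ (¬p4 ∧ p1)

(p2 ∨ p3 ∨ ¬p4) ∧ (¬p3 ∨ p1)
≡ (p2 ∧ ¬p3) ∨ (p2 ∧ p1) ∨ (p3 ∧ ¬p3) ∨ (p3 ∧ p1) ∨ (¬p4 ∧ ¬p3) ∨ (¬p4 ∧ p1)   (distribute ∧ over ∨)
≡ (p2 ∧ ¬p3) ∨ (p2 ∧ p1) ∨ (p3 ∧ p1) ∨ (¬p4 ∧ ¬p3) ∨ (¬p4 ∧ p1)   (simplify)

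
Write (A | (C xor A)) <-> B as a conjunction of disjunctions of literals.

(~A | B) & (~C | A | B) & (~B | A | C)

(A | (C xor A)) <-> B
≡ ((A | (C xor A)) -> B) & (B -> (A | (C xor A)))   — eliminate <->
≡ (~(A | (C xor A)) | B) & (B -> (A | (C xor A)))   — eliminate ->
≡ (~(A | ((C | A) & ~(C & A))) | B) & (B -> (A | (C xor A)))   — expand xor
≡ (~(A | ((C | A) & ~(C & A))) | B) & (~B | A | (C xor A))   — eliminate ->
≡ (~(A | ((C | A) & ~(C & A))) | B) & (~B | A | ((C | A) & ~(C & A)))   — expand xor
≡ ((~A & ~((C | A) & ~(C & A))) | B) & (~B | A | ((C | A) & ~(C & A)))   — De Morgan
≡ ((~A & (~(C | A) | ~~(C & A))) | B) & (~B | A | ((C | A) & ~(C & A)))   — De Morgan
≡ ((~A & ((~C & ~A) | ~~(C & A))) | B) & (~B | A | ((C | A) & ~(C & A)))   — De Morgan
≡ ((~A & ((~C & ~A) | (C & A))) | B) & (~B | A | ((C | A) & ~(C & A)))   — double negation
≡ ((~A & ((~C & ~A) | (C & A))) | B) & (~B | A | ((C | A) & (~C | ~A)))   — De Morgan
≡ (~A | B) & (~C | C | B) & (~C | A | B) & (~A | C | B) & (~A | A | B) & (~B | A | C | A) & (~B | A | ~C | ~A)   — distribute | over &
≡ (~A | B) & (~C | A | B) & (~B | A | C)   — simplify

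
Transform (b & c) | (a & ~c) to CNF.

(b & c) | (a & ~c)
≡ (b | a) & (b | ~c) & (c | a) & (c | ~c)
≡ (b | a) & (b | ~c) & (c | a)

(b | a) & (b | ~c) & (c | a)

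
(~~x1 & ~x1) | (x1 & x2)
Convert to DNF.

x1 & x2

(~~x1 & ~x1) | (x1 & x2)
≡ (x1 & ~x1) | (x1 & x2)   (double negation)
≡ x1 & x2   (simplify)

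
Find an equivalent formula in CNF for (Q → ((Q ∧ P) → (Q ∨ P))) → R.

(Q ∨ R) ∧ (P ∨ R) ∧ (¬Q ∨ R) ∧ (¬P ∨ R)

(Q → ((Q ∧ P) → (Q ∨ P))) → R
≡ ¬(Q → ((Q ∧ P) → (Q ∨ P))) ∨ R   (eliminate →)
≡ ¬(¬Q ∨ ((Q ∧ P) → (Q ∨ P))) ∨ R   (eliminate →)
≡ ¬(¬Q ∨ ¬(Q ∧ P) ∨ Q ∨ P) ∨ R   (eliminate →)
≡ (¬¬Q ∧ ¬¬(Q ∧ P) ∧ ¬Q ∧ ¬P) ∨ R   (De Morgan)
≡ (Q ∧ ¬¬(Q ∧ P) ∧ ¬Q ∧ ¬P) ∨ R   (double negation)
≡ (Q ∧ Q ∧ P ∧ ¬Q ∧ ¬P) ∨ R   (double negation)
≡ (Q ∨ R) ∧ (Q ∨ R) ∧ (P ∨ R) ∧ (¬Q ∨ R) ∧ (¬P ∨ R)   (distribute ∨ over ∧)
≡ (Q ∨ R) ∧ (P ∨ R) ∧ (¬Q ∨ R) ∧ (¬P ∨ R)   (simplify)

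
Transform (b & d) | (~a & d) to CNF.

(b | ~a) & d

(b & d) | (~a & d)
= (b | ~a) & (b | d) & (d | ~a) & (d | d)   [distribute | over &]
= (b | ~a) & d   [simplify]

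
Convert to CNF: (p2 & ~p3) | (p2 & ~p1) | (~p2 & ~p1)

(p2 | ~p1) & (~p3 | ~p1)

(p2 & ~p3) | (p2 & ~p1) | (~p2 & ~p1)
⇔ (p2 | p2 | ~p2) & (p2 | p2 | ~p1) & (p2 | ~p1 | ~p2) & (p2 | ~p1 | ~p1) & (~p3 | p2 | ~p2) & (~p3 | p2 | ~p1) & (~p3 | ~p1 | ~p2) & (~p3 | ~p1 | ~p1)   [distribute | over &]
⇔ (p2 | ~p1) & (~p3 | ~p1)   [simplify]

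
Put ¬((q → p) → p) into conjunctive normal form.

¬((q → p) → p)
= ¬(¬(q → p) ∨ p)   [eliminate →]
= ¬(¬(¬q ∨ p) ∨ p)   [eliminate →]
= ¬¬(¬q ∨ p) ∧ ¬p   [De Morgan]
= (¬q ∨ p) ∧ ¬p   [double negation]

(¬q ∨ p) ∧ ¬p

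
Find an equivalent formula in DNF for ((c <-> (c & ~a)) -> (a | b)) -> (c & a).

((c <-> (c & ~a)) -> (a | b)) -> (c & a)
⇔ ~((c <-> (c & ~a)) -> (a | b)) | (c & a)   [eliminate ->]
⇔ ~(~(c <-> (c & ~a)) | a | b) | (c & a)   [eliminate ->]
⇔ ~(~((c -> (c & ~a)) & ((c & ~a) -> c)) | a | b) | (c & a)   [eliminate <->]
⇔ ~(~((~c | (c & ~a)) & ((c & ~a) -> c)) | a | b) | (c & a)   [eliminate ->]
⇔ ~(~((~c | (c & ~a)) & (~(c & ~a) | c)) | a | b) | (c & a)   [eliminate ->]
⇔ (~~((~c | (c & ~a)) & (~(c & ~a) | c)) & ~a & ~b) | (c & a)   [De Morgan]
⇔ ((~c | (c & ~a)) & (~(c & ~a) | c) & ~a & ~b) | (c & a)   [double negation]
⇔ ((~c | (c & ~a)) & (~c | ~~a | c) & ~a & ~b) | (c & a)   [De Morgan]
⇔ ((~c | (c & ~a)) & (~c | a | c) & ~a & ~b) | (c & a)   [double negation]
⇔ (~c & ~c & ~a & ~b) | (~c & a & ~a & ~b) | (~c & c & ~a & ~b) | (c & ~a & ~c & ~a & ~b) | (c & ~a & a & ~a & ~b) | (c & ~a & c & ~a & ~b) | (c & a)   [distribute & over |]
⇔ (~c & ~a & ~b) | (c & ~a & ~b) | (c & a)   [simplify]

(~c & ~a & ~b) | (c & ~a & ~b) | (c & a)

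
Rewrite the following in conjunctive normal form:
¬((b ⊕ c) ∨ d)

¬((b ⊕ c) ∨ d)
⇔ ¬(((b ∨ c) ∧ ¬(b ∧ c)) ∨ d)   — expand ⊕
⇔ ¬((b ∨ c) ∧ ¬(b ∧ c)) ∧ ¬d   — De Morgan
⇔ (¬(b ∨ c) ∨ ¬¬(b ∧ c)) ∧ ¬d   — De Morgan
⇔ ((¬b ∧ ¬c) ∨ ¬¬(b ∧ c)) ∧ ¬d   — De Morgan
⇔ ((¬b ∧ ¬c) ∨ (b ∧ c)) ∧ ¬d   — double negation
⇔ (¬b ∨ b) ∧ (¬b ∨ c) ∧ (¬c ∨ b) ∧ (¬c ∨ c) ∧ ¬d   — distribute ∨ over ∧
⇔ (¬b ∨ c) ∧ (¬c ∨ b) ∧ ¬d   — simplify

(¬b ∨ c) ∧ (¬c ∨ b) ∧ ¬d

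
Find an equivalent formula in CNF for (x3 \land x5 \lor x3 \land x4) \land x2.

(x3 \land x5 \lor x3 \land x4) \land x2
= (x3 \lor x3) \land (x3 \lor x4) \land (x5 \lor x3) \land (x5 \lor x4) \land x2   [distribute \lor over \land]
= x3 \land (x5 \lor x4) \land x2   [simplify]

x3 \land (x5 \lor x4) \land x2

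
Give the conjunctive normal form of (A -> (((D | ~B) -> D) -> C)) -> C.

(A -> (((D | ~B) -> D) -> C)) -> C
= ~(A -> (((D | ~B) -> D) -> C)) | C   [eliminate ->]
= ~(~A | (((D | ~B) -> D) -> C)) | C   [eliminate ->]
= ~(~A | ~((D | ~B) -> D) | C) | C   [eliminate ->]
= ~(~A | ~(~(D | ~B) | D) | C) | C   [eliminate ->]
= (~~A & ~~(~(D | ~B) | D) & ~C) | C   [De Morgan]
= (A & ~~(~(D | ~B) | D) & ~C) | C   [double negation]
= (A & (~(D | ~B) | D) & ~C) | C   [double negation]
= (A & ((~D & ~~B) | D) & ~C) | C   [De Morgan]
= (A & ((~D & B) | D) & ~C) | C   [double negation]
= (A | C) & (~D | D | C) & (B | D | C) & (~C | C)   [distribute | over &]
= (A | C) & (B | D | C)   [simplify]

(A | C) & (B | D | C)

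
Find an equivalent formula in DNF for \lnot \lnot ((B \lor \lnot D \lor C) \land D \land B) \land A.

B \land D \land A

\lnot \lnot ((B \lor \lnot D \lor C) \land D \land B) \land A
≡ (B \lor \lnot D \lor C) \land D \land B \land A   [double negation]
≡ (B \land D \land B \land A) \lor (\lnot D \land D \land B \land A) \lor (C \land D \land B \land A)   [distribute \land over \lor]
≡ B \land D \land A   [simplify]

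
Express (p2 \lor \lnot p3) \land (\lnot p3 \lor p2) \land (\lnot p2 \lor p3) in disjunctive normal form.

(p2 \lor \lnot p3) \land (\lnot p3 \lor p2) \land (\lnot p2 \lor p3)
= (p2 \land \lnot p3 \land \lnot p2) \lor (p2 \land \lnot p3 \land p3) \lor (p2 \land p2 \land \lnot p2) \lor (p2 \land p2 \land p3) \lor (\lnot p3 \land \lnot p3 \land \lnot p2) \lor (\lnot p3 \land \lnot p3 \land p3) \lor (\lnot p3 \land p2 \land \lnot p2) \lor (\lnot p3 \land p2 \land p3)   (distribute \land over \lor)
= (p2 \land p3) \lor (\lnot p3 \land \lnot p2)   (simplify)

(p2 \land p3) \lor (\lnot p3 \land \lnot p2)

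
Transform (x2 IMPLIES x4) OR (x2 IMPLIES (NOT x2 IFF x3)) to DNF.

NOT x2 OR x4 OR (x2 AND NOT x3)

(x2 IMPLIES x4) OR (x2 IMPLIES (NOT x2 IFF x3))
≡ NOT x2 OR x4 OR (x2 IMPLIES (NOT x2 IFF x3))   [eliminate IMPLIES]
≡ NOT x2 OR x4 OR NOT x2 OR (NOT x2 IFF x3)   [eliminate IMPLIES]
≡ NOT x2 OR x4 OR NOT x2 OR ((NOT x2 IMPLIES x3) AND (x3 IMPLIES NOT x2))   [eliminate IFF]
≡ NOT x2 OR x4 OR NOT x2 OR ((NOT NOT x2 OR x3) AND (x3 IMPLIES NOT x2))   [eliminate IMPLIES]
≡ NOT x2 OR x4 OR NOT x2 OR ((NOT NOT x2 OR x3) AND (NOT x3 OR NOT x2))   [eliminate IMPLIES]
≡ NOT x2 OR x4 OR NOT x2 OR ((x2 OR x3) AND (NOT x3 OR NOT x2))   [double negation]
≡ NOT x2 OR x4 OR NOT x2 OR (x2 AND NOT x3) OR (x2 AND NOT x2) OR (x3 AND NOT x3) OR (x3 AND NOT x2)   [distribute AND over OR]
≡ NOT x2 OR x4 OR (x2 AND NOT x3)   [simplify]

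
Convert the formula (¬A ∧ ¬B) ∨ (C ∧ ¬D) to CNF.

(¬A ∧ ¬B) ∨ (C ∧ ¬D)
≡ (¬A ∨ C) ∧ (¬A ∨ ¬D) ∧ (¬B ∨ C) ∧ (¬B ∨ ¬D)   (distribute ∨ over ∧)

(¬A ∨ C) ∧ (¬A ∨ ¬D) ∧ (¬B ∨ C) ∧ (¬B ∨ ¬D)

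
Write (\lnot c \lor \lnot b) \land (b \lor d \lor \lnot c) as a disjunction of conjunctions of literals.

(\lnot c \lor \lnot b) \land (b \lor d \lor \lnot c)
≡ (\lnot c \land b) \lor (\lnot c \land d) \lor (\lnot c \land \lnot c) \lor (\lnot b \land b) \lor (\lnot b \land d) \lor (\lnot b \land \lnot c)   [distribute \land over \lor]
≡ \lnot c \lor (\lnot b \land d)   [simplify]

\lnot c \lor (\lnot b \land d)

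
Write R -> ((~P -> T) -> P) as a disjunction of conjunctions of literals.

~R | (~P & ~T) | P

R -> ((~P -> T) -> P)
= ~R | ((~P -> T) -> P)   [eliminate ->]
= ~R | ~(~P -> T) | P   [eliminate ->]
= ~R | ~(~~P | T) | P   [eliminate ->]
= ~R | (~~~P & ~T) | P   [De Morgan]
= ~R | (~P & ~T) | P   [double negation]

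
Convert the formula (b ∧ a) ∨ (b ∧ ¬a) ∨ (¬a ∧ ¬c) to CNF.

(b ∧ a) ∨ (b ∧ ¬a) ∨ (¬a ∧ ¬c)
≡ (b ∨ b ∨ ¬a) ∧ (b ∨ b ∨ ¬c) ∧ (b ∨ ¬a ∨ ¬a) ∧ (b ∨ ¬a ∨ ¬c) ∧ (a ∨ b ∨ ¬a) ∧ (a ∨ b ∨ ¬c) ∧ (a ∨ ¬a ∨ ¬a) ∧ (a ∨ ¬a ∨ ¬c)   (distribute ∨ over ∧)
≡ (b ∨ ¬a) ∧ (b ∨ ¬c)   (simplify)

(b ∨ ¬a) ∧ (b ∨ ¬c)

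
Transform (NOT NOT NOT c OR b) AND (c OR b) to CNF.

(NOT c OR b) AND (c OR b)

(NOT NOT NOT c OR b) AND (c OR b)
= (NOT c OR b) AND (c OR b)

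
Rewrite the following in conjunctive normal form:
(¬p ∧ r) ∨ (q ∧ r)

(¬p ∨ q) ∧ r

(¬p ∧ r) ∨ (q ∧ r)
≡ (¬p ∨ q) ∧ (¬p ∨ r) ∧ (r ∨ q) ∧ (r ∨ r)   (distribute ∨ over ∧)
≡ (¬p ∨ q) ∧ r   (simplify)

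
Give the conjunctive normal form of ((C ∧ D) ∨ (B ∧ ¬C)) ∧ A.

(C ∨ B) ∧ (D ∨ B) ∧ (D ∨ ¬C) ∧ A

((C ∧ D) ∨ (B ∧ ¬C)) ∧ A
= (C ∨ B) ∧ (C ∨ ¬C) ∧ (D ∨ B) ∧ (D ∨ ¬C) ∧ A   [distribute ∨ over ∧]
= (C ∨ B) ∧ (D ∨ B) ∧ (D ∨ ¬C) ∧ A   [simplify]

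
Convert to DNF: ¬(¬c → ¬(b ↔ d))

¬(¬c → ¬(b ↔ d))
≡ ¬(¬¬c ∨ ¬(b ↔ d))   (eliminate →)
≡ ¬(¬¬c ∨ ¬((b → d) ∧ (d → b)))   (eliminate ↔)
≡ ¬(¬¬c ∨ ¬((¬b ∨ d) ∧ (d → b)))   (eliminate →)
≡ ¬(¬¬c ∨ ¬((¬b ∨ d) ∧ (¬d ∨ b)))   (eliminate →)
≡ ¬¬¬c ∧ ¬¬((¬b ∨ d) ∧ (¬d ∨ b))   (De Morgan)
≡ ¬c ∧ ¬¬((¬b ∨ d) ∧ (¬d ∨ b))   (double negation)
≡ ¬c ∧ (¬b ∨ d) ∧ (¬d ∨ b)   (double negation)
≡ (¬c ∧ ¬b ∧ ¬d) ∨ (¬c ∧ ¬b ∧ b) ∨ (¬c ∧ d ∧ ¬d) ∨ (¬c ∧ d ∧ b)   (distribute ∧ over ∨)
≡ (¬c ∧ ¬b ∧ ¬d) ∨ (¬c ∧ d ∧ b)   (simplify)

(¬c ∧ ¬b ∧ ¬d) ∨ (¬c ∧ d ∧ b)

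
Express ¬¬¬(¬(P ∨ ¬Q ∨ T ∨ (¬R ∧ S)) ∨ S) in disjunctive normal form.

¬¬¬(¬(P ∨ ¬Q ∨ T ∨ (¬R ∧ S)) ∨ S)
⇔ ¬(¬(P ∨ ¬Q ∨ T ∨ (¬R ∧ S)) ∨ S)   [double negation]
⇔ ¬¬(P ∨ ¬Q ∨ T ∨ (¬R ∧ S)) ∧ ¬S   [De Morgan]
⇔ (P ∨ ¬Q ∨ T ∨ (¬R ∧ S)) ∧ ¬S   [double negation]
⇔ (P ∧ ¬S) ∨ (¬Q ∧ ¬S) ∨ (T ∧ ¬S) ∨ (¬R ∧ S ∧ ¬S)   [distribute ∧ over ∨]
⇔ (P ∧ ¬S) ∨ (¬Q ∧ ¬S) ∨ (T ∧ ¬S)   [simplify]

(P ∧ ¬S) ∨ (¬Q ∧ ¬S) ∨ (T ∧ ¬S)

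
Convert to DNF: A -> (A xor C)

~A | (A & ~C)

A -> (A xor C)
= ~A | (A xor C)   [eliminate ->]
= ~A | (A & ~C) | (~A & C)   [expand xor]
= ~A | (A & ~C)   [simplify]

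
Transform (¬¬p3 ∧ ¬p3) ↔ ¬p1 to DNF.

(¬¬p3 ∧ ¬p3) ↔ ¬p1
≡ ((¬¬p3 ∧ ¬p3) → ¬p1) ∧ (¬p1 → (¬¬p3 ∧ ¬p3))
≡ (¬(¬¬p3 ∧ ¬p3) ∨ ¬p1) ∧ (¬p1 → (¬¬p3 ∧ ¬p3))
≡ (¬(¬¬p3 ∧ ¬p3) ∨ ¬p1) ∧ (¬¬p1 ∨ (¬¬p3 ∧ ¬p3))
≡ (¬¬¬p3 ∨ ¬¬p3 ∨ ¬p1) ∧ (¬¬p1 ∨ (¬¬p3 ∧ ¬p3))
≡ (¬p3 ∨ ¬¬p3 ∨ ¬p1) ∧ (¬¬p1 ∨ (¬¬p3 ∧ ¬p3))
≡ (¬p3 ∨ p3 ∨ ¬p1) ∧ (¬¬p1 ∨ (¬¬p3 ∧ ¬p3))
≡ (¬p3 ∨ p3 ∨ ¬p1) ∧ (p1 ∨ (¬¬p3 ∧ ¬p3))
≡ (¬p3 ∨ p3 ∨ ¬p1) ∧ (p1 ∨ (p3 ∧ ¬p3))
≡ (¬p3 ∧ p1) ∨ (¬p3 ∧ p3 ∧ ¬p3) ∨ (p3 ∧ p1) ∨ (p3 ∧ p3 ∧ ¬p3) ∨ (¬p1 ∧ p1) ∨ (¬p1 ∧ p3 ∧ ¬p3)
≡ (¬p3 ∧ p1) ∨ (p3 ∧ p1)

(¬p3 ∧ p1) ∨ (p3 ∧ p1)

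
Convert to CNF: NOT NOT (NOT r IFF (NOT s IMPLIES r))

NOT NOT (NOT r IFF (NOT s IMPLIES r))
⇔ NOT NOT ((NOT r IMPLIES (NOT s IMPLIES r)) AND ((NOT s IMPLIES r) IMPLIES NOT r))   [eliminate IFF]
⇔ NOT NOT ((NOT NOT r OR (NOT s IMPLIES r)) AND ((NOT s IMPLIES r) IMPLIES NOT r))   [eliminate IMPLIES]
⇔ NOT NOT ((NOT NOT r OR NOT NOT s OR r) AND ((NOT s IMPLIES r) IMPLIES NOT r))   [eliminate IMPLIES]
⇔ NOT NOT ((NOT NOT r OR NOT NOT s OR r) AND (NOT (NOT s IMPLIES r) OR NOT r))   [eliminate IMPLIES]
⇔ NOT NOT ((NOT NOT r OR NOT NOT s OR r) AND (NOT (NOT NOT s OR r) OR NOT r))   [eliminate IMPLIES]
⇔ (NOT NOT r OR NOT NOT s OR r) AND (NOT (NOT NOT s OR r) OR NOT r)   [double negation]
⇔ (r OR NOT NOT s OR r) AND (NOT (NOT NOT s OR r) OR NOT r)   [double negation]
⇔ (r OR s OR r) AND (NOT (NOT NOT s OR r) OR NOT r)   [double negation]
⇔ (r OR s OR r) AND ((NOT NOT NOT s AND NOT r) OR NOT r)   [De Morgan]
⇔ (r OR s OR r) AND ((NOT s AND NOT r) OR NOT r)   [double negation]
⇔ (r OR s OR r) AND (NOT s OR NOT r) AND (NOT r OR NOT r)   [distribute OR over AND]
⇔ (r OR s) AND NOT r   [simplify]

(r OR s) AND NOT r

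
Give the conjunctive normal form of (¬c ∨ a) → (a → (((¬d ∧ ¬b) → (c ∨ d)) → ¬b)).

¬a ∨ ¬b

(¬c ∨ a) → (a → (((¬d ∧ ¬b) → (c ∨ d)) → ¬b))
= ¬(¬c ∨ a) ∨ (a → (((¬d ∧ ¬b) → (c ∨ d)) → ¬b))   [eliminate →]
= ¬(¬c ∨ a) ∨ ¬a ∨ (((¬d ∧ ¬b) → (c ∨ d)) → ¬b)   [eliminate →]
= ¬(¬c ∨ a) ∨ ¬a ∨ ¬((¬d ∧ ¬b) → (c ∨ d)) ∨ ¬b   [eliminate →]
= ¬(¬c ∨ a) ∨ ¬a ∨ ¬(¬(¬d ∧ ¬b) ∨ c ∨ d) ∨ ¬b   [eliminate →]
= (¬¬c ∧ ¬a) ∨ ¬a ∨ ¬(¬(¬d ∧ ¬b) ∨ c ∨ d) ∨ ¬b   [De Morgan]
= (c ∧ ¬a) ∨ ¬a ∨ ¬(¬(¬d ∧ ¬b) ∨ c ∨ d) ∨ ¬b   [double negation]
= (c ∧ ¬a) ∨ ¬a ∨ (¬¬(¬d ∧ ¬b) ∧ ¬c ∧ ¬d) ∨ ¬b   [De Morgan]
= (c ∧ ¬a) ∨ ¬a ∨ (¬d ∧ ¬b ∧ ¬c ∧ ¬d) ∨ ¬b   [double negation]
= (c ∨ ¬a ∨ ¬d ∨ ¬b) ∧ (c ∨ ¬a ∨ ¬b ∨ ¬b) ∧ (c ∨ ¬a ∨ ¬c ∨ ¬b) ∧ (c ∨ ¬a ∨ ¬d ∨ ¬b) ∧ (¬a ∨ ¬a ∨ ¬d ∨ ¬b) ∧ (¬a ∨ ¬a ∨ ¬b ∨ ¬b) ∧ (¬a ∨ ¬a ∨ ¬c ∨ ¬b) ∧ (¬a ∨ ¬a ∨ ¬d ∨ ¬b)   [distribute ∨ over ∧]
= ¬a ∨ ¬b   [simplify]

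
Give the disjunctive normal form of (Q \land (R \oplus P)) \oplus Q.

(Q \land (R \oplus P)) \oplus Q
⇔ (Q \land (R \oplus P) \land \lnot Q) \lor (\lnot (Q \land (R \oplus P)) \land Q)   [expand \oplus]
⇔ (Q \land ((R \land \lnot P) \lor (\lnot R \land P)) \land \lnot Q) \lor (\lnot (Q \land (R \oplus P)) \land Q)   [expand \oplus]
⇔ (Q \land ((R \land \lnot P) \lor (\lnot R \land P)) \land \lnot Q) \lor (\lnot (Q \land ((R \land \lnot P) \lor (\lnot R \land P))) \land Q)   [expand \oplus]
⇔ (Q \land ((R \land \lnot P) \lor (\lnot R \land P)) \land \lnot Q) \lor ((\lnot Q \lor \lnot ((R \land \lnot P) \lor (\lnot R \land P))) \land Q)   [De Morgan]
⇔ (Q \land ((R \land \lnot P) \lor (\lnot R \land P)) \land \lnot Q) \lor ((\lnot Q \lor (\lnot (R \land \lnot P) \land \lnot (\lnot R \land P))) \land Q)   [De Morgan]
⇔ (Q \land ((R \land \lnot P) \lor (\lnot R \land P)) \land \lnot Q) \lor ((\lnot Q \lor ((\lnot R \lor \lnot \lnot P) \land \lnot (\lnot R \land P))) \land Q)   [De Morgan]
⇔ (Q \land ((R \land \lnot P) \lor (\lnot R \land P)) \land \lnot Q) \lor ((\lnot Q \lor ((\lnot R \lor P) \land \lnot (\lnot R \land P))) \land Q)   [double negation]
⇔ (Q \land ((R \land \lnot P) \lor (\lnot R \land P)) \land \lnot Q) \lor ((\lnot Q \lor ((\lnot R \lor P) \land (\lnot \lnot R \lor \lnot P))) \land Q)   [De Morgan]
⇔ (Q \land ((R \land \lnot P) \lor (\lnot R \land P)) \land \lnot Q) \lor ((\lnot Q \lor ((\lnot R \lor P) \land (R \lor \lnot P))) \land Q)   [double negation]
⇔ (Q \land R \land \lnot P \land \lnot Q) \lor (Q \land \lnot R \land P \land \lnot Q) \lor (\lnot Q \land Q) \lor (\lnot R \land R \land Q) \lor (\lnot R \land \lnot P \land Q) \lor (P \land R \land Q) \lor (P \land \lnot P \land Q)   [distribute \land over \lor]
⇔ (\lnot R \land \lnot P \land Q) \lor (P \land R \land Q)   [simplify]

(\lnot R \land \lnot P \land Q) \lor (P \land R \land Q)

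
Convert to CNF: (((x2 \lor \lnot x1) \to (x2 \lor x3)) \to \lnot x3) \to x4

(((x2 \lor \lnot x1) \to (x2 \lor x3)) \to \lnot x3) \to x4
= \lnot (((x2 \lor \lnot x1) \to (x2 \lor x3)) \to \lnot x3) \lor x4   [eliminate \to]
= \lnot (\lnot ((x2 \lor \lnot x1) \to (x2 \lor x3)) \lor \lnot x3) \lor x4   [eliminate \to]
= \lnot (\lnot (\lnot (x2 \lor \lnot x1) \lor x2 \lor x3) \lor \lnot x3) \lor x4   [eliminate \to]
= (\lnot \lnot (\lnot (x2 \lor \lnot x1) \lor x2 \lor x3) \land \lnot \lnot x3) \lor x4   [De Morgan]
= ((\lnot (x2 \lor \lnot x1) \lor x2 \lor x3) \land \lnot \lnot x3) \lor x4   [double negation]
= (((\lnot x2 \land \lnot \lnot x1) \lor x2 \lor x3) \land \lnot \lnot x3) \lor x4   [De Morgan]
= (((\lnot x2 \land x1) \lor x2 \lor x3) \land \lnot \lnot x3) \lor x4   [double negation]
= (((\lnot x2 \land x1) \lor x2 \lor x3) \land x3) \lor x4   [double negation]
= (\lnot x2 \lor x2 \lor x3 \lor x4) \land (x1 \lor x2 \lor x3 \lor x4) \land (x3 \lor x4)   [distribute \lor over \land]
= x3 \lor x4   [simplify]

x3 \lor x4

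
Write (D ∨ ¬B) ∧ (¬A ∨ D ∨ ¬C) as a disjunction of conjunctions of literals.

D ∨ (¬B ∧ ¬A) ∨ (¬B ∧ ¬C)

(D ∨ ¬B) ∧ (¬A ∨ D ∨ ¬C)
= (D ∧ ¬A) ∨ (D ∧ D) ∨ (D ∧ ¬C) ∨ (¬B ∧ ¬A) ∨ (¬B ∧ D) ∨ (¬B ∧ ¬C)   [distribute ∧ over ∨]
= D ∨ (¬B ∧ ¬A) ∨ (¬B ∧ ¬C)   [simplify]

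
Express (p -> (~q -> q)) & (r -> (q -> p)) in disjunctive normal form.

(~p & ~r) | (~p & ~q) | (q & ~r) | (q & p)

(p -> (~q -> q)) & (r -> (q -> p))
≡ (~p | (~q -> q)) & (r -> (q -> p))
≡ (~p | ~~q | q) & (r -> (q -> p))
≡ (~p | ~~q | q) & (~r | (q -> p))
≡ (~p | ~~q | q) & (~r | ~q | p)
≡ (~p | q | q) & (~r | ~q | p)
≡ (~p & ~r) | (~p & ~q) | (~p & p) | (q & ~r) | (q & ~q) | (q & p) | (q & ~r) | (q & ~q) | (q & p)
≡ (~p & ~r) | (~p & ~q) | (q & ~r) | (q & p)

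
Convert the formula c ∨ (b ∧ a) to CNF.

(c ∨ b) ∧ (c ∨ a)

c ∨ (b ∧ a)
= (c ∨ b) ∧ (c ∨ a)   [distribute ∨ over ∧]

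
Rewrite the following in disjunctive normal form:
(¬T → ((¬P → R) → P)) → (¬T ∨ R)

¬T ∨ R

(¬T → ((¬P → R) → P)) → (¬T ∨ R)
= ¬(¬T → ((¬P → R) → P)) ∨ ¬T ∨ R   [eliminate →]
= ¬(¬¬T ∨ ((¬P → R) → P)) ∨ ¬T ∨ R   [eliminate →]
= ¬(¬¬T ∨ ¬(¬P → R) ∨ P) ∨ ¬T ∨ R   [eliminate →]
= ¬(¬¬T ∨ ¬(¬¬P ∨ R) ∨ P) ∨ ¬T ∨ R   [eliminate →]
= (¬¬¬T ∧ ¬¬(¬¬P ∨ R) ∧ ¬P) ∨ ¬T ∨ R   [De Morgan]
= (¬T ∧ ¬¬(¬¬P ∨ R) ∧ ¬P) ∨ ¬T ∨ R   [double negation]
= (¬T ∧ (¬¬P ∨ R) ∧ ¬P) ∨ ¬T ∨ R   [double negation]
= (¬T ∧ (P ∨ R) ∧ ¬P) ∨ ¬T ∨ R   [double negation]
= (¬T ∧ P ∧ ¬P) ∨ (¬T ∧ R ∧ ¬P) ∨ ¬T ∨ R   [distribute ∧ over ∨]
= ¬T ∨ R   [simplify]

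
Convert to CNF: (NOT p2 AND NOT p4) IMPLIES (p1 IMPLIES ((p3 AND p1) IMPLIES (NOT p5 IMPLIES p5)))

p2 OR p4 OR NOT p1 OR NOT p3 OR p5

(NOT p2 AND NOT p4) IMPLIES (p1 IMPLIES ((p3 AND p1) IMPLIES (NOT p5 IMPLIES p5)))
= NOT (NOT p2 AND NOT p4) OR (p1 IMPLIES ((p3 AND p1) IMPLIES (NOT p5 IMPLIES p5)))   [eliminate IMPLIES]
= NOT (NOT p2 AND NOT p4) OR NOT p1 OR ((p3 AND p1) IMPLIES (NOT p5 IMPLIES p5))   [eliminate IMPLIES]
= NOT (NOT p2 AND NOT p4) OR NOT p1 OR NOT (p3 AND p1) OR (NOT p5 IMPLIES p5)   [eliminate IMPLIES]
= NOT (NOT p2 AND NOT p4) OR NOT p1 OR NOT (p3 AND p1) OR NOT NOT p5 OR p5   [eliminate IMPLIES]
= NOT NOT p2 OR NOT NOT p4 OR NOT p1 OR NOT (p3 AND p1) OR NOT NOT p5 OR p5   [De Morgan]
= p2 OR NOT NOT p4 OR NOT p1 OR NOT (p3 AND p1) OR NOT NOT p5 OR p5   [double negation]
= p2 OR p4 OR NOT p1 OR NOT (p3 AND p1) OR NOT NOT p5 OR p5   [double negation]
= p2 OR p4 OR NOT p1 OR NOT p3 OR NOT p1 OR NOT NOT p5 OR p5   [De Morgan]
= p2 OR p4 OR NOT p1 OR NOT p3 OR NOT p1 OR p5 OR p5   [double negation]
= p2 OR p4 OR NOT p1 OR NOT p3 OR p5   [simplify]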